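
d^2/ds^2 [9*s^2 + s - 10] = 18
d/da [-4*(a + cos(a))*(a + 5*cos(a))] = 24*a*sin(a) - 8*a + 20*sin(2*a) - 24*cos(a)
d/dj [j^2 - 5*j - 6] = 2*j - 5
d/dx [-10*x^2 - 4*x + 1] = -20*x - 4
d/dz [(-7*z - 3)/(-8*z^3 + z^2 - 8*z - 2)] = (56*z^3 - 7*z^2 + 56*z - 2*(7*z + 3)*(12*z^2 - z + 4) + 14)/(8*z^3 - z^2 + 8*z + 2)^2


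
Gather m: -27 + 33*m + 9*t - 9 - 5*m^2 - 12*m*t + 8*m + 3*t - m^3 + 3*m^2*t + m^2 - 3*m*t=-m^3 + m^2*(3*t - 4) + m*(41 - 15*t) + 12*t - 36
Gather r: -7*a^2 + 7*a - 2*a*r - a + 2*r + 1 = -7*a^2 + 6*a + r*(2 - 2*a) + 1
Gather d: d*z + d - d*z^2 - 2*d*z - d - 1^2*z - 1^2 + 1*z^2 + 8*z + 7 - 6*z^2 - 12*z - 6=d*(-z^2 - z) - 5*z^2 - 5*z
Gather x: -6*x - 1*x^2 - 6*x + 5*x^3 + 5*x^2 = 5*x^3 + 4*x^2 - 12*x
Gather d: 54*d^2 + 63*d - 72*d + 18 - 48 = 54*d^2 - 9*d - 30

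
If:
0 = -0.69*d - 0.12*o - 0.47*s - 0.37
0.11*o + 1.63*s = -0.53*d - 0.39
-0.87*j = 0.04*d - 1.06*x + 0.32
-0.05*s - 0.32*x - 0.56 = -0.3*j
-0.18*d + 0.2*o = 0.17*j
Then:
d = -2.42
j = 16.46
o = 11.81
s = -0.25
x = 13.72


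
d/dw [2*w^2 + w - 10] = 4*w + 1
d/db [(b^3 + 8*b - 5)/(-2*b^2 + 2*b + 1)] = (-2*b^4 + 4*b^3 + 19*b^2 - 20*b + 18)/(4*b^4 - 8*b^3 + 4*b + 1)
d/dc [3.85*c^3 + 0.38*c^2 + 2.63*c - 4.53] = 11.55*c^2 + 0.76*c + 2.63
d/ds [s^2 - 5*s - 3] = 2*s - 5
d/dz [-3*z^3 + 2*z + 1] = 2 - 9*z^2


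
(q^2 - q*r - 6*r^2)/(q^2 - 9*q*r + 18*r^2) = (q + 2*r)/(q - 6*r)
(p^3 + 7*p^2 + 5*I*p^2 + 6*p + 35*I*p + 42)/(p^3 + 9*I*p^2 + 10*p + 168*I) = (p^2 + p*(7 - I) - 7*I)/(p^2 + 3*I*p + 28)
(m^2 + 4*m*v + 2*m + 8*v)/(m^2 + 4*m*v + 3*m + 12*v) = (m + 2)/(m + 3)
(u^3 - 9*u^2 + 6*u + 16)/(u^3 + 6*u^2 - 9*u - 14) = (u - 8)/(u + 7)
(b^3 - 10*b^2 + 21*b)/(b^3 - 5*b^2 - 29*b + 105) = b/(b + 5)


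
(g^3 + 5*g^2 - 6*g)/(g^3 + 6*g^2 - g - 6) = g/(g + 1)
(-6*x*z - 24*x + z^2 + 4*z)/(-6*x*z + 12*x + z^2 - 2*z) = (z + 4)/(z - 2)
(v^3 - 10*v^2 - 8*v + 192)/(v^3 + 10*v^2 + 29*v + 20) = (v^2 - 14*v + 48)/(v^2 + 6*v + 5)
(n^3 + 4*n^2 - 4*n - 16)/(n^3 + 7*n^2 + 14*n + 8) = (n - 2)/(n + 1)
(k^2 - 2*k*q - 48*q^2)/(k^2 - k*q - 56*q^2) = (k + 6*q)/(k + 7*q)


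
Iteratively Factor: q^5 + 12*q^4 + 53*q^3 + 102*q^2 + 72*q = (q + 3)*(q^4 + 9*q^3 + 26*q^2 + 24*q) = q*(q + 3)*(q^3 + 9*q^2 + 26*q + 24) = q*(q + 3)*(q + 4)*(q^2 + 5*q + 6) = q*(q + 3)^2*(q + 4)*(q + 2)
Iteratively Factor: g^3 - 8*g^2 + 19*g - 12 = (g - 1)*(g^2 - 7*g + 12) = (g - 3)*(g - 1)*(g - 4)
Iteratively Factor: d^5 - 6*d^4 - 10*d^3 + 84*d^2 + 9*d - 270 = (d - 5)*(d^4 - d^3 - 15*d^2 + 9*d + 54) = (d - 5)*(d + 2)*(d^3 - 3*d^2 - 9*d + 27) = (d - 5)*(d - 3)*(d + 2)*(d^2 - 9) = (d - 5)*(d - 3)*(d + 2)*(d + 3)*(d - 3)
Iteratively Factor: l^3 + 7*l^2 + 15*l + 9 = (l + 3)*(l^2 + 4*l + 3) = (l + 1)*(l + 3)*(l + 3)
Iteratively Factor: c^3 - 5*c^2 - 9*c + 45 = (c - 5)*(c^2 - 9) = (c - 5)*(c - 3)*(c + 3)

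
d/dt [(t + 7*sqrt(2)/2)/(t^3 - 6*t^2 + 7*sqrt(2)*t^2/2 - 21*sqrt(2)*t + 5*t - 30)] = 2*(2*t^3 - 12*t^2 + 7*sqrt(2)*t^2 - 42*sqrt(2)*t + 10*t - (2*t + 7*sqrt(2))*(3*t^2 - 12*t + 7*sqrt(2)*t - 21*sqrt(2) + 5) - 60)/(2*t^3 - 12*t^2 + 7*sqrt(2)*t^2 - 42*sqrt(2)*t + 10*t - 60)^2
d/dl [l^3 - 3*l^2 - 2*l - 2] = 3*l^2 - 6*l - 2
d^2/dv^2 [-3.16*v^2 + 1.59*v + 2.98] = -6.32000000000000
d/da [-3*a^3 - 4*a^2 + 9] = a*(-9*a - 8)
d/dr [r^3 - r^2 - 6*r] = 3*r^2 - 2*r - 6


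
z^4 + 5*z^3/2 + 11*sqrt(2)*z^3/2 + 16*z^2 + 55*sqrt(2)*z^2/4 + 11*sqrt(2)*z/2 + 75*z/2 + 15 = (z + 1/2)*(z + 2)*(z + 5*sqrt(2)/2)*(z + 3*sqrt(2))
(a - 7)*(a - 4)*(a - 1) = a^3 - 12*a^2 + 39*a - 28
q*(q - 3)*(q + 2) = q^3 - q^2 - 6*q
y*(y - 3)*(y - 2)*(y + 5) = y^4 - 19*y^2 + 30*y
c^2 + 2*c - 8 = (c - 2)*(c + 4)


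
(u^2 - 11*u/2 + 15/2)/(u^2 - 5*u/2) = (u - 3)/u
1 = 1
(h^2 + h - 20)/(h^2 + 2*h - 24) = (h + 5)/(h + 6)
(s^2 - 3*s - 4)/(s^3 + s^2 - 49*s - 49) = (s - 4)/(s^2 - 49)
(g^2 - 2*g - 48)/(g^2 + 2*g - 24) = (g - 8)/(g - 4)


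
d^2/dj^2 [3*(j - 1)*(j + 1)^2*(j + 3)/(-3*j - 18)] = 2*(-3*j^4 - 52*j^3 - 288*j^2 - 432*j - 93)/(j^3 + 18*j^2 + 108*j + 216)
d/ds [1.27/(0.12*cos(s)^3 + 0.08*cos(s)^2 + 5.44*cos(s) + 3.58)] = (0.4572*cos(s)^2 + 0.2032*cos(s) + 6.9088)*sin(s)/(0.12*cos(s)^3 + 0.08*cos(s)^2 + 5.44*cos(s) + 3.58)^2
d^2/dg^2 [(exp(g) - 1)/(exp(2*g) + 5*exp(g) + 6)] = (exp(4*g) - 9*exp(3*g) - 51*exp(2*g) - 31*exp(g) + 66)*exp(g)/(exp(6*g) + 15*exp(5*g) + 93*exp(4*g) + 305*exp(3*g) + 558*exp(2*g) + 540*exp(g) + 216)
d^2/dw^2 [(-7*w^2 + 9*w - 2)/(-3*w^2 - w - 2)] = 12*(-17*w^3 - 12*w^2 + 30*w + 6)/(27*w^6 + 27*w^5 + 63*w^4 + 37*w^3 + 42*w^2 + 12*w + 8)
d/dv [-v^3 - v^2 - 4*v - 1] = -3*v^2 - 2*v - 4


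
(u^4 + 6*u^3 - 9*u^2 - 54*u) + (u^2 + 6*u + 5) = u^4 + 6*u^3 - 8*u^2 - 48*u + 5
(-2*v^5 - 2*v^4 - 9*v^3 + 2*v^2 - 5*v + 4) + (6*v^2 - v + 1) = -2*v^5 - 2*v^4 - 9*v^3 + 8*v^2 - 6*v + 5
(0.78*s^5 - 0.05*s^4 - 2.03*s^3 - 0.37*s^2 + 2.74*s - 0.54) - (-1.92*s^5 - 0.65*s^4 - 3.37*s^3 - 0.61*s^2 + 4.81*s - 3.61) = 2.7*s^5 + 0.6*s^4 + 1.34*s^3 + 0.24*s^2 - 2.07*s + 3.07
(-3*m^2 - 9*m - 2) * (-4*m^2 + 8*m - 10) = 12*m^4 + 12*m^3 - 34*m^2 + 74*m + 20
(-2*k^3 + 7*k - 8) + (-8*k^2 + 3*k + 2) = -2*k^3 - 8*k^2 + 10*k - 6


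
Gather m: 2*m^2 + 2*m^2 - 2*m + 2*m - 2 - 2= 4*m^2 - 4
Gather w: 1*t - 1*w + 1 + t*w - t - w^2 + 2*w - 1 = -w^2 + w*(t + 1)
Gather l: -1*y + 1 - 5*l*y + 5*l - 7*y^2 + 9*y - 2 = l*(5 - 5*y) - 7*y^2 + 8*y - 1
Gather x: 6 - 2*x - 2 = 4 - 2*x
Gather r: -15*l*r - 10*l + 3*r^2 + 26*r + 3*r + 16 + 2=-10*l + 3*r^2 + r*(29 - 15*l) + 18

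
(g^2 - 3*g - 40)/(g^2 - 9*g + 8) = (g + 5)/(g - 1)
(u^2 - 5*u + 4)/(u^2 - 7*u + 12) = (u - 1)/(u - 3)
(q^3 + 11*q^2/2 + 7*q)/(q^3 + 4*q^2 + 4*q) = (q + 7/2)/(q + 2)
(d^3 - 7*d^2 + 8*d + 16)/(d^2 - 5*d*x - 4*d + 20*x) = (-d^2 + 3*d + 4)/(-d + 5*x)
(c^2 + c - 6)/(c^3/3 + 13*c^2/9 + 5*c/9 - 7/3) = 9*(c - 2)/(3*c^2 + 4*c - 7)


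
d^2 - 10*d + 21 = (d - 7)*(d - 3)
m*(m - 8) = m^2 - 8*m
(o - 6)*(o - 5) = o^2 - 11*o + 30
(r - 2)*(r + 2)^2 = r^3 + 2*r^2 - 4*r - 8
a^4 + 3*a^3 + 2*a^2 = a^2*(a + 1)*(a + 2)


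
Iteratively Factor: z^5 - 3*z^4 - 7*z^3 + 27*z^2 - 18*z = (z - 1)*(z^4 - 2*z^3 - 9*z^2 + 18*z) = (z - 1)*(z + 3)*(z^3 - 5*z^2 + 6*z) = z*(z - 1)*(z + 3)*(z^2 - 5*z + 6) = z*(z - 3)*(z - 1)*(z + 3)*(z - 2)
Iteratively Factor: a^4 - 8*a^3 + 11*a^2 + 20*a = (a - 5)*(a^3 - 3*a^2 - 4*a) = (a - 5)*(a - 4)*(a^2 + a) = a*(a - 5)*(a - 4)*(a + 1)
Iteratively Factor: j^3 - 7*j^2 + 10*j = (j - 5)*(j^2 - 2*j) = j*(j - 5)*(j - 2)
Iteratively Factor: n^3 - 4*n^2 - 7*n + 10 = (n + 2)*(n^2 - 6*n + 5) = (n - 5)*(n + 2)*(n - 1)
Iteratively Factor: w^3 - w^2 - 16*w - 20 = (w - 5)*(w^2 + 4*w + 4) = (w - 5)*(w + 2)*(w + 2)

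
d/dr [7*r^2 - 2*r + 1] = 14*r - 2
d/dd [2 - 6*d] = -6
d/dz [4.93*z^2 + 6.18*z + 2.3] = 9.86*z + 6.18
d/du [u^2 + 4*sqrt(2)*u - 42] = 2*u + 4*sqrt(2)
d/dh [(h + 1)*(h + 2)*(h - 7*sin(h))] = -(h + 1)*(h + 2)*(7*cos(h) - 1) + (h + 1)*(h - 7*sin(h)) + (h + 2)*(h - 7*sin(h))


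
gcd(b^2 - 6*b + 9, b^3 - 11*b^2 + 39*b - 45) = b^2 - 6*b + 9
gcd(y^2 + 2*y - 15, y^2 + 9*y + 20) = y + 5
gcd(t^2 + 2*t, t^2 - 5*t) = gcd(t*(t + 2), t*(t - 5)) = t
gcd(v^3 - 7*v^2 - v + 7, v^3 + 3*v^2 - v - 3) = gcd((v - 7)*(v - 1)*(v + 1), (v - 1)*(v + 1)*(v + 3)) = v^2 - 1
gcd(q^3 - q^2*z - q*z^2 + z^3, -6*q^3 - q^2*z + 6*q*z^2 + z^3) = -q^2 + z^2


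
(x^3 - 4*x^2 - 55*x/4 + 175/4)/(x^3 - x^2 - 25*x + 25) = (x^2 + x - 35/4)/(x^2 + 4*x - 5)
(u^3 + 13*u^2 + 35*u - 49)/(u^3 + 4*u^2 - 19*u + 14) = (u + 7)/(u - 2)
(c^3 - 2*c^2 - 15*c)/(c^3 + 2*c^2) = (c^2 - 2*c - 15)/(c*(c + 2))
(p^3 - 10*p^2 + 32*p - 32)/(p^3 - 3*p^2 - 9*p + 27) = (p^3 - 10*p^2 + 32*p - 32)/(p^3 - 3*p^2 - 9*p + 27)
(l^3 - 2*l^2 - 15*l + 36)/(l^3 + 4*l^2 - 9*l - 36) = (l - 3)/(l + 3)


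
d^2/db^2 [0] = 0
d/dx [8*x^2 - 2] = 16*x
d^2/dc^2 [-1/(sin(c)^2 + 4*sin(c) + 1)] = 2*(2*sin(c)^4 + 6*sin(c)^3 + 3*sin(c)^2 - 14*sin(c) - 15)/(sin(c)^2 + 4*sin(c) + 1)^3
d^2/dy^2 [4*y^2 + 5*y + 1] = 8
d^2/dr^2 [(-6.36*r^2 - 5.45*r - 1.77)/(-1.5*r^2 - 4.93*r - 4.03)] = (-69.5393999999999*r^3 - 206.7822*r^2 - 119.1366*r + 54.664184)/(3.375*r^6 + 33.2775*r^5 + 136.57455*r^4 + 298.634257*r^3 + 366.930291*r^2 + 240.202911*r + 65.450827)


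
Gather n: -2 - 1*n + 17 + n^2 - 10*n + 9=n^2 - 11*n + 24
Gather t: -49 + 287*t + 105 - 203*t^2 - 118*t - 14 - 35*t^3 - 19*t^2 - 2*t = -35*t^3 - 222*t^2 + 167*t + 42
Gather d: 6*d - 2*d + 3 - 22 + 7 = 4*d - 12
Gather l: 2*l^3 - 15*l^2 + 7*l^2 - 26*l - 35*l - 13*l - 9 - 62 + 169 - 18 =2*l^3 - 8*l^2 - 74*l + 80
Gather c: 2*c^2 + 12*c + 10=2*c^2 + 12*c + 10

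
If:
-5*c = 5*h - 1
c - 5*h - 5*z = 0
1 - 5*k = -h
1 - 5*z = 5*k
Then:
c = 4/25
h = 1/25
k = 26/125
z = -1/125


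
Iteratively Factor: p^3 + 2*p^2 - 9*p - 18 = (p + 3)*(p^2 - p - 6) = (p + 2)*(p + 3)*(p - 3)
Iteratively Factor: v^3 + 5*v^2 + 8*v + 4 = (v + 2)*(v^2 + 3*v + 2) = (v + 1)*(v + 2)*(v + 2)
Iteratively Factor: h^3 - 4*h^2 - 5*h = (h + 1)*(h^2 - 5*h) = h*(h + 1)*(h - 5)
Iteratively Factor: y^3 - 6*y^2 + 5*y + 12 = (y + 1)*(y^2 - 7*y + 12) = (y - 3)*(y + 1)*(y - 4)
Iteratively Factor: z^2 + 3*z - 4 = (z - 1)*(z + 4)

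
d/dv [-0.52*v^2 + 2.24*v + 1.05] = 2.24 - 1.04*v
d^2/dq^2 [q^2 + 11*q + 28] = 2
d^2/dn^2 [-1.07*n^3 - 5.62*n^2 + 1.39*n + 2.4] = -6.42*n - 11.24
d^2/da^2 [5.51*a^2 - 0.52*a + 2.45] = 11.0200000000000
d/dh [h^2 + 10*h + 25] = 2*h + 10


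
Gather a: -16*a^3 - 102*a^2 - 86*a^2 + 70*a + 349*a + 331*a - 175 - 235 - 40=-16*a^3 - 188*a^2 + 750*a - 450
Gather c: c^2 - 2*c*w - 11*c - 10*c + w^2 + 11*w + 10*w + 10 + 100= c^2 + c*(-2*w - 21) + w^2 + 21*w + 110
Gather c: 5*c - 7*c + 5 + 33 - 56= -2*c - 18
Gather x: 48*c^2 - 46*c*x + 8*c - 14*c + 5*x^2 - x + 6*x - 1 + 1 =48*c^2 - 6*c + 5*x^2 + x*(5 - 46*c)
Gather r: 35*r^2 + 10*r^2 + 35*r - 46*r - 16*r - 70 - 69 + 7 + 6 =45*r^2 - 27*r - 126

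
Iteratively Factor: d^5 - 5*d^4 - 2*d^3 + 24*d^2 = (d)*(d^4 - 5*d^3 - 2*d^2 + 24*d) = d*(d - 3)*(d^3 - 2*d^2 - 8*d) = d*(d - 4)*(d - 3)*(d^2 + 2*d) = d*(d - 4)*(d - 3)*(d + 2)*(d)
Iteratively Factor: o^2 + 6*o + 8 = (o + 2)*(o + 4)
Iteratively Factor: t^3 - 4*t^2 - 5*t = (t - 5)*(t^2 + t) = (t - 5)*(t + 1)*(t)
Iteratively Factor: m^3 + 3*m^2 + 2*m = (m)*(m^2 + 3*m + 2) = m*(m + 2)*(m + 1)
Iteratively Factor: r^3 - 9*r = (r + 3)*(r^2 - 3*r) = (r - 3)*(r + 3)*(r)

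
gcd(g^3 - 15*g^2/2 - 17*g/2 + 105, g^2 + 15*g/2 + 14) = g + 7/2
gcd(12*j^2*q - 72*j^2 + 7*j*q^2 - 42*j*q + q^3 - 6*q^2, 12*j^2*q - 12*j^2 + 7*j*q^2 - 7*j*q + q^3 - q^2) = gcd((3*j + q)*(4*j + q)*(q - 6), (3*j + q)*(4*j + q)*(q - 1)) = 12*j^2 + 7*j*q + q^2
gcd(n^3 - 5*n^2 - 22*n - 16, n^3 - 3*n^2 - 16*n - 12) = n^2 + 3*n + 2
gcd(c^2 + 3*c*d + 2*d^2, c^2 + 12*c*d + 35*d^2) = 1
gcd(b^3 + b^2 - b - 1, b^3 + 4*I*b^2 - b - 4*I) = b^2 - 1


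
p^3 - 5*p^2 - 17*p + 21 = (p - 7)*(p - 1)*(p + 3)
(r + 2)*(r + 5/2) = r^2 + 9*r/2 + 5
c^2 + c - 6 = (c - 2)*(c + 3)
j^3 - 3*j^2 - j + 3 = (j - 3)*(j - 1)*(j + 1)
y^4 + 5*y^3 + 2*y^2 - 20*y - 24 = (y - 2)*(y + 2)^2*(y + 3)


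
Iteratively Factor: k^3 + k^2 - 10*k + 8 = (k - 2)*(k^2 + 3*k - 4) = (k - 2)*(k - 1)*(k + 4)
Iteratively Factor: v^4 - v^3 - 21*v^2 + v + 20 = (v - 1)*(v^3 - 21*v - 20) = (v - 1)*(v + 1)*(v^2 - v - 20) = (v - 1)*(v + 1)*(v + 4)*(v - 5)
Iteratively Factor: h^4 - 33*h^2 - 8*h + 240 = (h + 4)*(h^3 - 4*h^2 - 17*h + 60) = (h + 4)^2*(h^2 - 8*h + 15) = (h - 5)*(h + 4)^2*(h - 3)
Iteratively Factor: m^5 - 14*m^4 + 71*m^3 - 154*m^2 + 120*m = (m - 5)*(m^4 - 9*m^3 + 26*m^2 - 24*m) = m*(m - 5)*(m^3 - 9*m^2 + 26*m - 24) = m*(m - 5)*(m - 3)*(m^2 - 6*m + 8) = m*(m - 5)*(m - 4)*(m - 3)*(m - 2)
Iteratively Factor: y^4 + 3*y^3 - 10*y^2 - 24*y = (y)*(y^3 + 3*y^2 - 10*y - 24) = y*(y - 3)*(y^2 + 6*y + 8) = y*(y - 3)*(y + 2)*(y + 4)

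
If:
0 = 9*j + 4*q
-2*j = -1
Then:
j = 1/2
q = -9/8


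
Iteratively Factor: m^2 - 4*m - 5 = (m + 1)*(m - 5)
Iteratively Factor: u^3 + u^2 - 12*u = (u)*(u^2 + u - 12) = u*(u + 4)*(u - 3)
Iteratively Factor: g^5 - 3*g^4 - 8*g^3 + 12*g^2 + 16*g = (g - 2)*(g^4 - g^3 - 10*g^2 - 8*g) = g*(g - 2)*(g^3 - g^2 - 10*g - 8) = g*(g - 4)*(g - 2)*(g^2 + 3*g + 2) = g*(g - 4)*(g - 2)*(g + 1)*(g + 2)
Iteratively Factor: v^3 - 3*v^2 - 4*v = (v + 1)*(v^2 - 4*v) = (v - 4)*(v + 1)*(v)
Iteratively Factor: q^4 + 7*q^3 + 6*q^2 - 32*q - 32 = (q - 2)*(q^3 + 9*q^2 + 24*q + 16) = (q - 2)*(q + 4)*(q^2 + 5*q + 4) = (q - 2)*(q + 1)*(q + 4)*(q + 4)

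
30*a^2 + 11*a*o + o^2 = (5*a + o)*(6*a + o)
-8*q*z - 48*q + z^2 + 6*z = (-8*q + z)*(z + 6)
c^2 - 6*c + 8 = (c - 4)*(c - 2)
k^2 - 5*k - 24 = (k - 8)*(k + 3)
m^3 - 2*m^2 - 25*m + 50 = (m - 5)*(m - 2)*(m + 5)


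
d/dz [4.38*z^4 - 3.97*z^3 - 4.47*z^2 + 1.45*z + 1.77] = 17.52*z^3 - 11.91*z^2 - 8.94*z + 1.45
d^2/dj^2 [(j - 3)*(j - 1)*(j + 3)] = 6*j - 2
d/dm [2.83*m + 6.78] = 2.83000000000000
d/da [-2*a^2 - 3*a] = -4*a - 3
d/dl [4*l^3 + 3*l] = 12*l^2 + 3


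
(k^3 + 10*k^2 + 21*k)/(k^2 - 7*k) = (k^2 + 10*k + 21)/(k - 7)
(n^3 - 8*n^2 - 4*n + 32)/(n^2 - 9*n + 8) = (n^2 - 4)/(n - 1)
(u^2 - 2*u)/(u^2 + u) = (u - 2)/(u + 1)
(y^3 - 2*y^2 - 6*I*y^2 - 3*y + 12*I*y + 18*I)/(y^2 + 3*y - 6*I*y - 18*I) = (y^2 - 2*y - 3)/(y + 3)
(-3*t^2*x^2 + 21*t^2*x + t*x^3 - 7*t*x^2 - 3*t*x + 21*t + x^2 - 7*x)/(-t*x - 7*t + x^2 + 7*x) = (3*t^2*x^2 - 21*t^2*x - t*x^3 + 7*t*x^2 + 3*t*x - 21*t - x^2 + 7*x)/(t*x + 7*t - x^2 - 7*x)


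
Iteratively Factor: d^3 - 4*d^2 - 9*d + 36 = (d + 3)*(d^2 - 7*d + 12) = (d - 3)*(d + 3)*(d - 4)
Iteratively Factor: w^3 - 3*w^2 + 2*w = (w)*(w^2 - 3*w + 2) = w*(w - 1)*(w - 2)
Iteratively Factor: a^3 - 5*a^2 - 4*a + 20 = (a + 2)*(a^2 - 7*a + 10) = (a - 5)*(a + 2)*(a - 2)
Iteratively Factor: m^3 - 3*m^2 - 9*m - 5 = (m - 5)*(m^2 + 2*m + 1) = (m - 5)*(m + 1)*(m + 1)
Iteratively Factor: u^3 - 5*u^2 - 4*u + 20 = (u + 2)*(u^2 - 7*u + 10) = (u - 5)*(u + 2)*(u - 2)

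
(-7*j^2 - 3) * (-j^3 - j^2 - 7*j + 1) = 7*j^5 + 7*j^4 + 52*j^3 - 4*j^2 + 21*j - 3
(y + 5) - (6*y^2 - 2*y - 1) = -6*y^2 + 3*y + 6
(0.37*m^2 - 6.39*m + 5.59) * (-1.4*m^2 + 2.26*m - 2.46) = -0.518*m^4 + 9.7822*m^3 - 23.1776*m^2 + 28.3528*m - 13.7514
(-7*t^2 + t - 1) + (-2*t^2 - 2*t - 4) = -9*t^2 - t - 5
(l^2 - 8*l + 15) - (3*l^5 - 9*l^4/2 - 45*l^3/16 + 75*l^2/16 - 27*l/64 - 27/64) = -3*l^5 + 9*l^4/2 + 45*l^3/16 - 59*l^2/16 - 485*l/64 + 987/64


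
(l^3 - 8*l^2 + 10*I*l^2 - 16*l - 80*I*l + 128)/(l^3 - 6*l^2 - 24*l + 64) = (l^2 + 10*I*l - 16)/(l^2 + 2*l - 8)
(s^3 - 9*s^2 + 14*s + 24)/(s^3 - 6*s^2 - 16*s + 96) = (s + 1)/(s + 4)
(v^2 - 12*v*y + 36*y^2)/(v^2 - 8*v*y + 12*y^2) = (-v + 6*y)/(-v + 2*y)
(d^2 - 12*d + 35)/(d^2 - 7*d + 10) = (d - 7)/(d - 2)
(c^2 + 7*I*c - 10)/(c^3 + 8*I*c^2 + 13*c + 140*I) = (c + 2*I)/(c^2 + 3*I*c + 28)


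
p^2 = p^2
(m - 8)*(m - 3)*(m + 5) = m^3 - 6*m^2 - 31*m + 120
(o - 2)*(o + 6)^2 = o^3 + 10*o^2 + 12*o - 72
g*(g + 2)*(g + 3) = g^3 + 5*g^2 + 6*g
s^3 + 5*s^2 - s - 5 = (s - 1)*(s + 1)*(s + 5)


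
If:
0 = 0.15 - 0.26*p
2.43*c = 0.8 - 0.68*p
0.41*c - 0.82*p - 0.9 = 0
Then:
No Solution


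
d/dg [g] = 1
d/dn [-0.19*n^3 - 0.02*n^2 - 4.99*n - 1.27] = -0.57*n^2 - 0.04*n - 4.99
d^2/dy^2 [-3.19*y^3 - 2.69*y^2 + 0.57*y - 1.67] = -19.14*y - 5.38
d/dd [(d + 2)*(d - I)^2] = (d - I)*(3*d + 4 - I)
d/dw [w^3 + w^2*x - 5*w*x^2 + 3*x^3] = 3*w^2 + 2*w*x - 5*x^2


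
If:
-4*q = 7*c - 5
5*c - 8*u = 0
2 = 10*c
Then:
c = 1/5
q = 9/10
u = 1/8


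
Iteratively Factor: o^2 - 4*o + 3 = (o - 3)*(o - 1)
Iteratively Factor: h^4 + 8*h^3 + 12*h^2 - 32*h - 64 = (h + 4)*(h^3 + 4*h^2 - 4*h - 16) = (h - 2)*(h + 4)*(h^2 + 6*h + 8) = (h - 2)*(h + 4)^2*(h + 2)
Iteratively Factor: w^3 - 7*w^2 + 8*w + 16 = (w - 4)*(w^2 - 3*w - 4) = (w - 4)*(w + 1)*(w - 4)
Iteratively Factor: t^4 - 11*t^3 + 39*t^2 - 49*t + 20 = (t - 5)*(t^3 - 6*t^2 + 9*t - 4) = (t - 5)*(t - 4)*(t^2 - 2*t + 1) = (t - 5)*(t - 4)*(t - 1)*(t - 1)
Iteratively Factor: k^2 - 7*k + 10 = (k - 5)*(k - 2)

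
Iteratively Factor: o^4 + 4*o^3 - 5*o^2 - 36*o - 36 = (o - 3)*(o^3 + 7*o^2 + 16*o + 12) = (o - 3)*(o + 2)*(o^2 + 5*o + 6) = (o - 3)*(o + 2)*(o + 3)*(o + 2)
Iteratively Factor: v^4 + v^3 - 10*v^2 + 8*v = (v)*(v^3 + v^2 - 10*v + 8) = v*(v - 2)*(v^2 + 3*v - 4) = v*(v - 2)*(v + 4)*(v - 1)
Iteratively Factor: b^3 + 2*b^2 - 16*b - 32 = (b + 2)*(b^2 - 16) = (b + 2)*(b + 4)*(b - 4)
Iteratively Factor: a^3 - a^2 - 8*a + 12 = (a - 2)*(a^2 + a - 6) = (a - 2)^2*(a + 3)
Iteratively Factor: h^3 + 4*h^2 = (h)*(h^2 + 4*h) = h*(h + 4)*(h)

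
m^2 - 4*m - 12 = (m - 6)*(m + 2)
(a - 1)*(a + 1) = a^2 - 1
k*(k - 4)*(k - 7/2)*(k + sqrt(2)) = k^4 - 15*k^3/2 + sqrt(2)*k^3 - 15*sqrt(2)*k^2/2 + 14*k^2 + 14*sqrt(2)*k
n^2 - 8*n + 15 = (n - 5)*(n - 3)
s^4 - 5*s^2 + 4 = (s - 2)*(s - 1)*(s + 1)*(s + 2)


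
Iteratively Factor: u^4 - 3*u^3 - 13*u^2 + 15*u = (u + 3)*(u^3 - 6*u^2 + 5*u) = (u - 5)*(u + 3)*(u^2 - u) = u*(u - 5)*(u + 3)*(u - 1)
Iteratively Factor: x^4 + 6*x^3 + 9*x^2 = (x)*(x^3 + 6*x^2 + 9*x) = x*(x + 3)*(x^2 + 3*x) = x^2*(x + 3)*(x + 3)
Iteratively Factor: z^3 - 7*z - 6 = (z + 1)*(z^2 - z - 6) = (z - 3)*(z + 1)*(z + 2)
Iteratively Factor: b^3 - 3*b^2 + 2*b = (b - 1)*(b^2 - 2*b) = (b - 2)*(b - 1)*(b)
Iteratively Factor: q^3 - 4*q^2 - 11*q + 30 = (q - 5)*(q^2 + q - 6) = (q - 5)*(q + 3)*(q - 2)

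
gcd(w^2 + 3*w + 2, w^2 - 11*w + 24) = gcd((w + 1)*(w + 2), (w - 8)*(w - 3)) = 1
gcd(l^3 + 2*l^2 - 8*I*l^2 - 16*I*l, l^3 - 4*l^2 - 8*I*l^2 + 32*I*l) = l^2 - 8*I*l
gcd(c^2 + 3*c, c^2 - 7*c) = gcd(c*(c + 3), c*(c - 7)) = c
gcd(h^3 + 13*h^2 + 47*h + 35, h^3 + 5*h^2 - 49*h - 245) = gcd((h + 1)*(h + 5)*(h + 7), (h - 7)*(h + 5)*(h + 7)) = h^2 + 12*h + 35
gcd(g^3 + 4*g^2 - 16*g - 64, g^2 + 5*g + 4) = g + 4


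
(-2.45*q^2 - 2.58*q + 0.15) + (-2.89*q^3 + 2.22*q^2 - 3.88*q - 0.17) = -2.89*q^3 - 0.23*q^2 - 6.46*q - 0.02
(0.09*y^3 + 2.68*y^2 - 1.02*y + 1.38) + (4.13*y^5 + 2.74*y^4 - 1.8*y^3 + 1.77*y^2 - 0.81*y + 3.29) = 4.13*y^5 + 2.74*y^4 - 1.71*y^3 + 4.45*y^2 - 1.83*y + 4.67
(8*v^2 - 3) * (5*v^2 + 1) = 40*v^4 - 7*v^2 - 3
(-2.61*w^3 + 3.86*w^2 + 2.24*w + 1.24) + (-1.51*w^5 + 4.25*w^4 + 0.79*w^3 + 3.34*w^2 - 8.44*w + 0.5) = -1.51*w^5 + 4.25*w^4 - 1.82*w^3 + 7.2*w^2 - 6.2*w + 1.74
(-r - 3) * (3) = -3*r - 9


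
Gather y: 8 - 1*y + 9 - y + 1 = 18 - 2*y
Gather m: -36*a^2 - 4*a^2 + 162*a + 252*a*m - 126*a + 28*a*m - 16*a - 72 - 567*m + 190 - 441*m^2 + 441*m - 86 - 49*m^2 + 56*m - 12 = -40*a^2 + 20*a - 490*m^2 + m*(280*a - 70) + 20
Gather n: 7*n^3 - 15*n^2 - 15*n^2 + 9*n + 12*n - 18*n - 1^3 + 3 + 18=7*n^3 - 30*n^2 + 3*n + 20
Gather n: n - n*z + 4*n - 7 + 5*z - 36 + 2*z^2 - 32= n*(5 - z) + 2*z^2 + 5*z - 75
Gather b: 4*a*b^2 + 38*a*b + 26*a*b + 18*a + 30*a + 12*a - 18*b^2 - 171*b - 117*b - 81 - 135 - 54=60*a + b^2*(4*a - 18) + b*(64*a - 288) - 270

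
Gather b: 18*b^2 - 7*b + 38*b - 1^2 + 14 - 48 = 18*b^2 + 31*b - 35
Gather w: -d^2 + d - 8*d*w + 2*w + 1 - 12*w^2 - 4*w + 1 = -d^2 + d - 12*w^2 + w*(-8*d - 2) + 2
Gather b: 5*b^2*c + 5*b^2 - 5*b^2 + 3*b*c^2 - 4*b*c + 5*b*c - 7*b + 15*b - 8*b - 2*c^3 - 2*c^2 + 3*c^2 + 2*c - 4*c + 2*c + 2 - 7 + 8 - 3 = 5*b^2*c + b*(3*c^2 + c) - 2*c^3 + c^2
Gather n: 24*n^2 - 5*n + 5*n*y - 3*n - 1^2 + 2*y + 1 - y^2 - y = 24*n^2 + n*(5*y - 8) - y^2 + y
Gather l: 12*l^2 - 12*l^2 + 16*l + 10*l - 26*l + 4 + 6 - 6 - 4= 0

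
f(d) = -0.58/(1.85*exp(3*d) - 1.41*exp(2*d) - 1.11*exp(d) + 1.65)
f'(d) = -0.58*(-5.55*exp(3*d) + 2.82*exp(2*d) + 1.11*exp(d))/(1.85*exp(3*d) - 1.41*exp(2*d) - 1.11*exp(d) + 1.65)^2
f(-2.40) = -0.38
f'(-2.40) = -0.03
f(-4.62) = -0.35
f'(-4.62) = -0.00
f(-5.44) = -0.35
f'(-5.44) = -0.00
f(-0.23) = -0.72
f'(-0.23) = 0.11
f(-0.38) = -0.70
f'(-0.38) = -0.26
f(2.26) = -0.00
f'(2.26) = 0.00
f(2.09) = -0.00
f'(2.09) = 0.00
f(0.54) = -0.12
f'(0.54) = 0.42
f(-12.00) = -0.35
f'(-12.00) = 0.00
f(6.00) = 0.00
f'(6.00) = 0.00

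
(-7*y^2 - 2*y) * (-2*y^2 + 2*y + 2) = 14*y^4 - 10*y^3 - 18*y^2 - 4*y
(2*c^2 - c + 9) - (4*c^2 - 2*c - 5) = -2*c^2 + c + 14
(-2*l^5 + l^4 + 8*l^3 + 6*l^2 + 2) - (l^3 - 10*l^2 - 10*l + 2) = -2*l^5 + l^4 + 7*l^3 + 16*l^2 + 10*l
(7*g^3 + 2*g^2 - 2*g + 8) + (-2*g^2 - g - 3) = 7*g^3 - 3*g + 5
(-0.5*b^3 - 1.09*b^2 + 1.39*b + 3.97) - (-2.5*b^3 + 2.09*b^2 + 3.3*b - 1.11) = 2.0*b^3 - 3.18*b^2 - 1.91*b + 5.08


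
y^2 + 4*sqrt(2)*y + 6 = (y + sqrt(2))*(y + 3*sqrt(2))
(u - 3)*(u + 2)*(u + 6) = u^3 + 5*u^2 - 12*u - 36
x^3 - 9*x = x*(x - 3)*(x + 3)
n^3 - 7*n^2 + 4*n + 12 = (n - 6)*(n - 2)*(n + 1)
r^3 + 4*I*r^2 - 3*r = r*(r + I)*(r + 3*I)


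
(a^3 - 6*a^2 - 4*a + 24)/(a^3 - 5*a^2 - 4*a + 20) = (a - 6)/(a - 5)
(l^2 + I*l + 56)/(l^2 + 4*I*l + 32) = (l - 7*I)/(l - 4*I)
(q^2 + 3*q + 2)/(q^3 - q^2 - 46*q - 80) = (q + 1)/(q^2 - 3*q - 40)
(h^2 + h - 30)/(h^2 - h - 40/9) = 9*(-h^2 - h + 30)/(-9*h^2 + 9*h + 40)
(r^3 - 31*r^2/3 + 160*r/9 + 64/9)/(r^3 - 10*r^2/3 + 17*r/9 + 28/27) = 3*(3*r^2 - 32*r + 64)/(9*r^2 - 33*r + 28)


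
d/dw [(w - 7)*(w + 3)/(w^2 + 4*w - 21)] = 8*(w^2 + 21)/(w^4 + 8*w^3 - 26*w^2 - 168*w + 441)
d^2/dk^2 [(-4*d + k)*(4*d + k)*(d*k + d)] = 2*d*(3*k + 1)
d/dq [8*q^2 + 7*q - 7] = 16*q + 7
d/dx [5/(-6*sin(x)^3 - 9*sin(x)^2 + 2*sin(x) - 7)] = 10*(9*sin(x)^2 + 9*sin(x) - 1)*cos(x)/(6*sin(x)^3 + 9*sin(x)^2 - 2*sin(x) + 7)^2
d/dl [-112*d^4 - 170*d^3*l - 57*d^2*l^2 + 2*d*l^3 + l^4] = -170*d^3 - 114*d^2*l + 6*d*l^2 + 4*l^3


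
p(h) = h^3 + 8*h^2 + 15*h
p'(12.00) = 639.00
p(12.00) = 3060.00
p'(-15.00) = 450.00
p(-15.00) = -1800.00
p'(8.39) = 360.42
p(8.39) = 1279.58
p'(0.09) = 16.46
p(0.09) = 1.42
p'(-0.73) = 4.92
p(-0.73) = -7.08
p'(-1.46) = -1.97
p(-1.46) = -7.96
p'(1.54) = 46.75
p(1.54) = 45.73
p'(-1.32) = -0.89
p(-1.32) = -8.16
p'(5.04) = 171.84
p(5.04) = 406.84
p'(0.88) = 31.40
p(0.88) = 20.08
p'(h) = 3*h^2 + 16*h + 15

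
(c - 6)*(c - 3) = c^2 - 9*c + 18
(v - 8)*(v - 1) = v^2 - 9*v + 8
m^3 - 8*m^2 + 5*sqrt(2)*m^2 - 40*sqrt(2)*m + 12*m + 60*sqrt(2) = (m - 6)*(m - 2)*(m + 5*sqrt(2))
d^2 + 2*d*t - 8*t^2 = (d - 2*t)*(d + 4*t)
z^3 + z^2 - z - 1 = (z - 1)*(z + 1)^2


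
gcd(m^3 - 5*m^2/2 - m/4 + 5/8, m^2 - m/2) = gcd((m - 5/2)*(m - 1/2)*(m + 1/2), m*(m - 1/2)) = m - 1/2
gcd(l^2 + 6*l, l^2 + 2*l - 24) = l + 6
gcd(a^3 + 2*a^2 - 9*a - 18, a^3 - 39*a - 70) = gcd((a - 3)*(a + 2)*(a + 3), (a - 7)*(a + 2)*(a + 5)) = a + 2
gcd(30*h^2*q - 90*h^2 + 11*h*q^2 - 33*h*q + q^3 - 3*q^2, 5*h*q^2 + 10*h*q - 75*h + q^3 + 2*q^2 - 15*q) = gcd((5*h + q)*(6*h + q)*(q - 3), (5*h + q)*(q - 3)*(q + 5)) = 5*h*q - 15*h + q^2 - 3*q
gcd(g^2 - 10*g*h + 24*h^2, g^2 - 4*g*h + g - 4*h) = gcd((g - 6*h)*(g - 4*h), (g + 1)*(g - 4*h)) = g - 4*h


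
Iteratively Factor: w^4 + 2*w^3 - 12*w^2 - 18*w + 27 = (w - 1)*(w^3 + 3*w^2 - 9*w - 27) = (w - 3)*(w - 1)*(w^2 + 6*w + 9) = (w - 3)*(w - 1)*(w + 3)*(w + 3)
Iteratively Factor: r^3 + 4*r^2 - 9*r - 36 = (r + 4)*(r^2 - 9) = (r - 3)*(r + 4)*(r + 3)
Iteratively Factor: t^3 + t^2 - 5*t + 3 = (t - 1)*(t^2 + 2*t - 3) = (t - 1)*(t + 3)*(t - 1)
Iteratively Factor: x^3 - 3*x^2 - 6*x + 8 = (x + 2)*(x^2 - 5*x + 4) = (x - 1)*(x + 2)*(x - 4)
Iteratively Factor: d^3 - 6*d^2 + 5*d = (d)*(d^2 - 6*d + 5) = d*(d - 5)*(d - 1)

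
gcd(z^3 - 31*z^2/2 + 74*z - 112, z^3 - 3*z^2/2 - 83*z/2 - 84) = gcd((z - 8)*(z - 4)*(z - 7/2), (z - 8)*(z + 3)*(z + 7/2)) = z - 8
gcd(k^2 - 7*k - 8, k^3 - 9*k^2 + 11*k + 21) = k + 1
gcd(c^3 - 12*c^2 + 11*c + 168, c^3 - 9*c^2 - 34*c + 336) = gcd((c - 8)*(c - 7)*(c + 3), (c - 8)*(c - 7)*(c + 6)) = c^2 - 15*c + 56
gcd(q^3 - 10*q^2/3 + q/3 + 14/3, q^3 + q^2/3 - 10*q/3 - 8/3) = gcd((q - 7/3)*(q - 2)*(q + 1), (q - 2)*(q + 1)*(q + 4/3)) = q^2 - q - 2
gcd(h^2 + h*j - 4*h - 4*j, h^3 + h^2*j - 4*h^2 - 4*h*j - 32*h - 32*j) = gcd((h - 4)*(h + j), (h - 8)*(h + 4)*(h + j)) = h + j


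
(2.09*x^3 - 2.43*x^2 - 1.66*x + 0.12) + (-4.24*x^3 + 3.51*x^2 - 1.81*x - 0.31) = -2.15*x^3 + 1.08*x^2 - 3.47*x - 0.19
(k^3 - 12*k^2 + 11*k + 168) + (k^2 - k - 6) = k^3 - 11*k^2 + 10*k + 162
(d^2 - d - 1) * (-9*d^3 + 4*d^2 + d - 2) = -9*d^5 + 13*d^4 + 6*d^3 - 7*d^2 + d + 2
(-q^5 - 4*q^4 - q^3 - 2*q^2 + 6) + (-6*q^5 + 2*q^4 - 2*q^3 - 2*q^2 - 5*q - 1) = -7*q^5 - 2*q^4 - 3*q^3 - 4*q^2 - 5*q + 5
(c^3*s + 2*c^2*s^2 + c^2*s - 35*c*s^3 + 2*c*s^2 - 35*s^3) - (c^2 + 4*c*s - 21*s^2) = c^3*s + 2*c^2*s^2 + c^2*s - c^2 - 35*c*s^3 + 2*c*s^2 - 4*c*s - 35*s^3 + 21*s^2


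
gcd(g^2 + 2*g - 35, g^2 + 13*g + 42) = g + 7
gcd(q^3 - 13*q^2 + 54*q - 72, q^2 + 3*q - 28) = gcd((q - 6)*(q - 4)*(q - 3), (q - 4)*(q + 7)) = q - 4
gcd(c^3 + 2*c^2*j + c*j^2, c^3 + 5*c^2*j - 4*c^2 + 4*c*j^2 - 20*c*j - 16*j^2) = c + j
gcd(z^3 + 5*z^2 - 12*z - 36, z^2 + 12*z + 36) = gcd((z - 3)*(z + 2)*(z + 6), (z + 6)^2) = z + 6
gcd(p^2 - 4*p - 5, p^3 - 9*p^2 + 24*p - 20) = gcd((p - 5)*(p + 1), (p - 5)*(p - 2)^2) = p - 5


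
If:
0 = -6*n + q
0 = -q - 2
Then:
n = -1/3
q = -2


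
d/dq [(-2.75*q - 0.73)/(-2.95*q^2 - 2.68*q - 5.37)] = (-8.1125*q^2 - 4.307*q + 12.8111)/(8.7025*q^4 + 15.812*q^3 + 38.8654*q^2 + 28.7832*q + 28.8369)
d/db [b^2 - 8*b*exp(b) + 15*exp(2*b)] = -8*b*exp(b) + 2*b + 30*exp(2*b) - 8*exp(b)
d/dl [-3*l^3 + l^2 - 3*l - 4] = -9*l^2 + 2*l - 3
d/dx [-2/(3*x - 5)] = 6/(3*x - 5)^2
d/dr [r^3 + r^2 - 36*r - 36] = 3*r^2 + 2*r - 36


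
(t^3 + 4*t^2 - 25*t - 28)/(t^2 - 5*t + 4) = (t^2 + 8*t + 7)/(t - 1)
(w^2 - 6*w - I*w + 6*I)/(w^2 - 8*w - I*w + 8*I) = (w - 6)/(w - 8)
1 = 1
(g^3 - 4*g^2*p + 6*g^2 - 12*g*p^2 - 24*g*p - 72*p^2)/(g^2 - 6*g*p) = g + 2*p + 6 + 12*p/g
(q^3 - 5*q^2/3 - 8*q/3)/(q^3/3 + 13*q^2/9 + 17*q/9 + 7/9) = 3*q*(3*q - 8)/(3*q^2 + 10*q + 7)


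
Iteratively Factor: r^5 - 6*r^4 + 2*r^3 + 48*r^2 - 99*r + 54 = (r + 3)*(r^4 - 9*r^3 + 29*r^2 - 39*r + 18) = (r - 1)*(r + 3)*(r^3 - 8*r^2 + 21*r - 18) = (r - 2)*(r - 1)*(r + 3)*(r^2 - 6*r + 9) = (r - 3)*(r - 2)*(r - 1)*(r + 3)*(r - 3)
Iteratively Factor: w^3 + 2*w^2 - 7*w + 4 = (w - 1)*(w^2 + 3*w - 4) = (w - 1)^2*(w + 4)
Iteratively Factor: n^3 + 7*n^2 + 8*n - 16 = (n + 4)*(n^2 + 3*n - 4) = (n - 1)*(n + 4)*(n + 4)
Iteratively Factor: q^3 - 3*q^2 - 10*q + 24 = (q - 4)*(q^2 + q - 6) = (q - 4)*(q + 3)*(q - 2)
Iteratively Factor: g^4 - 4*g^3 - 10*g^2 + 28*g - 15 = (g - 5)*(g^3 + g^2 - 5*g + 3) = (g - 5)*(g - 1)*(g^2 + 2*g - 3) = (g - 5)*(g - 1)^2*(g + 3)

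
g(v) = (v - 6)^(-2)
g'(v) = -2/(v - 6)^3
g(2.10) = 0.07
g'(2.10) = 0.03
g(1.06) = 0.04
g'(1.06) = 0.02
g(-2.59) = 0.01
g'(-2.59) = 0.00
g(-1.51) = 0.02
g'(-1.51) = 0.00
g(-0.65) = 0.02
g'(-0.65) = 0.01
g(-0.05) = 0.03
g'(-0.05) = 0.01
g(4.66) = 0.56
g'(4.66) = 0.83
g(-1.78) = 0.02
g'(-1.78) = 0.00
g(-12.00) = 0.00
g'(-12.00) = 0.00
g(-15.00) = 0.00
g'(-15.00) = 0.00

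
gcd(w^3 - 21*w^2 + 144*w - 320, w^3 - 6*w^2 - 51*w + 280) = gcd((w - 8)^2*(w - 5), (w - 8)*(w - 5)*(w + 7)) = w^2 - 13*w + 40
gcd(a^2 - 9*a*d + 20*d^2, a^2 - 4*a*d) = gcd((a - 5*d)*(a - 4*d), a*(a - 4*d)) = a - 4*d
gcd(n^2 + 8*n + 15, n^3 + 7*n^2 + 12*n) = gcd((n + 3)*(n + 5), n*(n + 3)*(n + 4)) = n + 3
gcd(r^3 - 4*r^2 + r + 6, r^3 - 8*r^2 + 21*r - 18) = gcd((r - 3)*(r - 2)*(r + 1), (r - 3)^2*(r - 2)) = r^2 - 5*r + 6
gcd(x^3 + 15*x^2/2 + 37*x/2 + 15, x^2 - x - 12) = x + 3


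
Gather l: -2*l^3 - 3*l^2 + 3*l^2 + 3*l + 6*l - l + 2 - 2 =-2*l^3 + 8*l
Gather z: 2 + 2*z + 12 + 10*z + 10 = 12*z + 24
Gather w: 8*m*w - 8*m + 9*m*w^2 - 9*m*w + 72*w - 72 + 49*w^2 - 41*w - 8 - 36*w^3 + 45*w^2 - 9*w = -8*m - 36*w^3 + w^2*(9*m + 94) + w*(22 - m) - 80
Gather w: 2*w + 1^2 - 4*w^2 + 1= -4*w^2 + 2*w + 2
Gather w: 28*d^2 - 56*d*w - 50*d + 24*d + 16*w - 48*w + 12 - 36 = 28*d^2 - 26*d + w*(-56*d - 32) - 24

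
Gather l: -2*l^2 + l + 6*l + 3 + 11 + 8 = -2*l^2 + 7*l + 22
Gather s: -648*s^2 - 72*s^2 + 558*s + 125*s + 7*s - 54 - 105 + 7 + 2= -720*s^2 + 690*s - 150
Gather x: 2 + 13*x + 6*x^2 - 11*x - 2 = 6*x^2 + 2*x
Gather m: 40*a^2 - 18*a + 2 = 40*a^2 - 18*a + 2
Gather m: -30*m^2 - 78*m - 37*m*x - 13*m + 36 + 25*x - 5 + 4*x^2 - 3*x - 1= -30*m^2 + m*(-37*x - 91) + 4*x^2 + 22*x + 30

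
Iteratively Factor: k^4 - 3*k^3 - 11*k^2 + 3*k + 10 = (k + 1)*(k^3 - 4*k^2 - 7*k + 10) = (k - 1)*(k + 1)*(k^2 - 3*k - 10) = (k - 1)*(k + 1)*(k + 2)*(k - 5)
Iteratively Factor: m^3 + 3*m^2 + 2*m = (m)*(m^2 + 3*m + 2) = m*(m + 1)*(m + 2)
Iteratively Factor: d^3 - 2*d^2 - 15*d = (d)*(d^2 - 2*d - 15) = d*(d - 5)*(d + 3)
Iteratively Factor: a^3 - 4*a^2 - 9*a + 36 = (a + 3)*(a^2 - 7*a + 12) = (a - 3)*(a + 3)*(a - 4)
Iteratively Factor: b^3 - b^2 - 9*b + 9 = (b - 1)*(b^2 - 9) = (b - 1)*(b + 3)*(b - 3)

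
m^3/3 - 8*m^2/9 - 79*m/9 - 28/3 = (m/3 + 1)*(m - 7)*(m + 4/3)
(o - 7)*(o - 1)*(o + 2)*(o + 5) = o^4 - o^3 - 39*o^2 - 31*o + 70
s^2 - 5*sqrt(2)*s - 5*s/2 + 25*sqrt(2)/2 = (s - 5/2)*(s - 5*sqrt(2))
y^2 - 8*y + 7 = (y - 7)*(y - 1)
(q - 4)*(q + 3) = q^2 - q - 12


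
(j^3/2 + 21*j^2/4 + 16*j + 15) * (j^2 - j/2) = j^5/2 + 5*j^4 + 107*j^3/8 + 7*j^2 - 15*j/2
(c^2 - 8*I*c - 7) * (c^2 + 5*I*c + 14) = c^4 - 3*I*c^3 + 47*c^2 - 147*I*c - 98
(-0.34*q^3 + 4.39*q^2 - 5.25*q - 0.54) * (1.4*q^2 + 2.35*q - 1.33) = -0.476*q^5 + 5.347*q^4 + 3.4187*q^3 - 18.9322*q^2 + 5.7135*q + 0.7182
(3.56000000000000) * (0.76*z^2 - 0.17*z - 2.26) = 2.7056*z^2 - 0.6052*z - 8.0456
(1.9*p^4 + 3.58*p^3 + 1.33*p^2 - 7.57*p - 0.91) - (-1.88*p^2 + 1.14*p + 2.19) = 1.9*p^4 + 3.58*p^3 + 3.21*p^2 - 8.71*p - 3.1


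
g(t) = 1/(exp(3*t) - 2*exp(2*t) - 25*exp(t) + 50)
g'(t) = (-3*exp(3*t) + 4*exp(2*t) + 25*exp(t))/(exp(3*t) - 2*exp(2*t) - 25*exp(t) + 50)^2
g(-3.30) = 0.02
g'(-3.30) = 0.00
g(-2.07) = 0.02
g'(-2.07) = 0.00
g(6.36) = 0.00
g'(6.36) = -0.00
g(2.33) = 0.00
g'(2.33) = -0.01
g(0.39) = 0.08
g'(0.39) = 0.25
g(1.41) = -0.06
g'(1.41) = -0.12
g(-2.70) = 0.02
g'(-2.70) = 0.00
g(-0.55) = 0.03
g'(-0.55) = 0.01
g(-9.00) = 0.02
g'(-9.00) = 0.00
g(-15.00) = 0.02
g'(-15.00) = 0.00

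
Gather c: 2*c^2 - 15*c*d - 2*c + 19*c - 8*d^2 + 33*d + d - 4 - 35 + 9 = 2*c^2 + c*(17 - 15*d) - 8*d^2 + 34*d - 30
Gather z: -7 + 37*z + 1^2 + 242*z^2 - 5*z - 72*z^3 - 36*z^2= -72*z^3 + 206*z^2 + 32*z - 6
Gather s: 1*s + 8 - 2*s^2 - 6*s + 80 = -2*s^2 - 5*s + 88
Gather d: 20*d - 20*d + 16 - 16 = 0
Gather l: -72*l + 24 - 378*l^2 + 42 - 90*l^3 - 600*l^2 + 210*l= -90*l^3 - 978*l^2 + 138*l + 66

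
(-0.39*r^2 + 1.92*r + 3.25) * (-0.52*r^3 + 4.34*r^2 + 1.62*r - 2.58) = 0.2028*r^5 - 2.691*r^4 + 6.011*r^3 + 18.2216*r^2 + 0.311400000000001*r - 8.385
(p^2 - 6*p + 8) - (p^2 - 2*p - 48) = 56 - 4*p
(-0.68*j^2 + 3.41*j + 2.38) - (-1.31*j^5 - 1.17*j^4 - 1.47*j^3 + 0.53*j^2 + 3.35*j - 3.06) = 1.31*j^5 + 1.17*j^4 + 1.47*j^3 - 1.21*j^2 + 0.0600000000000001*j + 5.44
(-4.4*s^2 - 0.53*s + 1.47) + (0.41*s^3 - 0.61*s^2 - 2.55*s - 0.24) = 0.41*s^3 - 5.01*s^2 - 3.08*s + 1.23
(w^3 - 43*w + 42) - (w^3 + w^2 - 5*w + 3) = -w^2 - 38*w + 39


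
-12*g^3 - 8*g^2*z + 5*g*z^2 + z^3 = (-2*g + z)*(g + z)*(6*g + z)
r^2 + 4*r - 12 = (r - 2)*(r + 6)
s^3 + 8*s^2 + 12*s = s*(s + 2)*(s + 6)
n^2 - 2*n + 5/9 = (n - 5/3)*(n - 1/3)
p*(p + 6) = p^2 + 6*p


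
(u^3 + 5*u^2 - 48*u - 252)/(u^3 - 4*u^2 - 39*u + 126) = (u + 6)/(u - 3)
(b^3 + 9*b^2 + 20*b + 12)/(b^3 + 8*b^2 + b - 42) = (b^3 + 9*b^2 + 20*b + 12)/(b^3 + 8*b^2 + b - 42)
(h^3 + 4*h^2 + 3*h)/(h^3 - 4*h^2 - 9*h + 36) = h*(h + 1)/(h^2 - 7*h + 12)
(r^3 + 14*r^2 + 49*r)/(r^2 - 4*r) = (r^2 + 14*r + 49)/(r - 4)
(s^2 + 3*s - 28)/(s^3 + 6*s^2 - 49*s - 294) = (s - 4)/(s^2 - s - 42)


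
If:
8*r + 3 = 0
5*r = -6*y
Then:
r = -3/8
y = 5/16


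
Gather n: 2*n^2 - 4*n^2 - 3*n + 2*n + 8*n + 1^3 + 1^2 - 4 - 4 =-2*n^2 + 7*n - 6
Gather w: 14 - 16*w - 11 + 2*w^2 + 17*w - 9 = 2*w^2 + w - 6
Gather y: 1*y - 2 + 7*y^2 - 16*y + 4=7*y^2 - 15*y + 2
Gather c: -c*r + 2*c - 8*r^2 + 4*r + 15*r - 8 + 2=c*(2 - r) - 8*r^2 + 19*r - 6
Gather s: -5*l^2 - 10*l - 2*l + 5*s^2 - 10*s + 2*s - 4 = -5*l^2 - 12*l + 5*s^2 - 8*s - 4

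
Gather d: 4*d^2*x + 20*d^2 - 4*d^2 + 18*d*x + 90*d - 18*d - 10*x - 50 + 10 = d^2*(4*x + 16) + d*(18*x + 72) - 10*x - 40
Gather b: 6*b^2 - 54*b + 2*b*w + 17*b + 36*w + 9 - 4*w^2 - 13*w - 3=6*b^2 + b*(2*w - 37) - 4*w^2 + 23*w + 6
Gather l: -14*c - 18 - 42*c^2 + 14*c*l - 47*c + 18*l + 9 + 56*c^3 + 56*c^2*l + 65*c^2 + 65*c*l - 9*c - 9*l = 56*c^3 + 23*c^2 - 70*c + l*(56*c^2 + 79*c + 9) - 9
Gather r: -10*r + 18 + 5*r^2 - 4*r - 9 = 5*r^2 - 14*r + 9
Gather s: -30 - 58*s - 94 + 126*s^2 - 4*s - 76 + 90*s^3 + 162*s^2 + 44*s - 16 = 90*s^3 + 288*s^2 - 18*s - 216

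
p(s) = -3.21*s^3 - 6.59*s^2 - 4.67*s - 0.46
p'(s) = -9.63*s^2 - 13.18*s - 4.67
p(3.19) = -186.62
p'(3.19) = -144.71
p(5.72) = -843.54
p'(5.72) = -395.14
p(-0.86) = 0.72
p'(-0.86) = -0.46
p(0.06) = -0.76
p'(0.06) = -5.50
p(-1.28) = 1.45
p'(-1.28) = -3.58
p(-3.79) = 97.33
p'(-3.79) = -93.04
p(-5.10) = 277.76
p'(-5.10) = -187.93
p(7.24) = -1597.91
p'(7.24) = -604.87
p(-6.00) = 483.68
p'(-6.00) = -272.27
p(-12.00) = 4653.50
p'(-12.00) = -1233.23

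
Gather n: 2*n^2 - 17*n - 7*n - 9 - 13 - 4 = 2*n^2 - 24*n - 26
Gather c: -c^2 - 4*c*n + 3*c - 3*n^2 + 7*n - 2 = -c^2 + c*(3 - 4*n) - 3*n^2 + 7*n - 2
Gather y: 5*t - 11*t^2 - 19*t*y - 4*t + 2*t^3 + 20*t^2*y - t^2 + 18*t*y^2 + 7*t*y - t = 2*t^3 - 12*t^2 + 18*t*y^2 + y*(20*t^2 - 12*t)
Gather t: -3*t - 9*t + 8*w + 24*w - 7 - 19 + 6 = -12*t + 32*w - 20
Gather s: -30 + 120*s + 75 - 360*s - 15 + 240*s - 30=0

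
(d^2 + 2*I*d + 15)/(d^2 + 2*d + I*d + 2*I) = (d^2 + 2*I*d + 15)/(d^2 + d*(2 + I) + 2*I)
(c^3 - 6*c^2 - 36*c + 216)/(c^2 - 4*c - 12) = (c^2 - 36)/(c + 2)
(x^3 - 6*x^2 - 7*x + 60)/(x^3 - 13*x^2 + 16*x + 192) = (x^2 - 9*x + 20)/(x^2 - 16*x + 64)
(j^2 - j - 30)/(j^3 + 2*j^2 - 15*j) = (j - 6)/(j*(j - 3))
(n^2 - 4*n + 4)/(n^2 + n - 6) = (n - 2)/(n + 3)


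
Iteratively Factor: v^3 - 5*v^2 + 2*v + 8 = (v - 2)*(v^2 - 3*v - 4) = (v - 2)*(v + 1)*(v - 4)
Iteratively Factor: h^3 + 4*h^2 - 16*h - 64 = (h - 4)*(h^2 + 8*h + 16) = (h - 4)*(h + 4)*(h + 4)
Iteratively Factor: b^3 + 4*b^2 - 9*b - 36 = (b - 3)*(b^2 + 7*b + 12) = (b - 3)*(b + 3)*(b + 4)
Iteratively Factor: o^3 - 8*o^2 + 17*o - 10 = (o - 2)*(o^2 - 6*o + 5) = (o - 5)*(o - 2)*(o - 1)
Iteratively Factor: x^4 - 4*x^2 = (x)*(x^3 - 4*x) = x^2*(x^2 - 4) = x^2*(x + 2)*(x - 2)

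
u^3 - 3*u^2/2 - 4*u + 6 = (u - 2)*(u - 3/2)*(u + 2)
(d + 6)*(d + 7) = d^2 + 13*d + 42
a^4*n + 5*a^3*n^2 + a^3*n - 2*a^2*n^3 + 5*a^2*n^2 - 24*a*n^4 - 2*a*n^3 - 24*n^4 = (a - 2*n)*(a + 3*n)*(a + 4*n)*(a*n + n)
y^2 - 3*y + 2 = (y - 2)*(y - 1)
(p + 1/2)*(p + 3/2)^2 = p^3 + 7*p^2/2 + 15*p/4 + 9/8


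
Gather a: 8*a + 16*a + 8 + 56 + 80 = 24*a + 144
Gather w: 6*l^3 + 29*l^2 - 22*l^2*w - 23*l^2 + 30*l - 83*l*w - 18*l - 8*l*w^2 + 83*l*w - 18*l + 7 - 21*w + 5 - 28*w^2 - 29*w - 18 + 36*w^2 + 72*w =6*l^3 + 6*l^2 - 6*l + w^2*(8 - 8*l) + w*(22 - 22*l^2) - 6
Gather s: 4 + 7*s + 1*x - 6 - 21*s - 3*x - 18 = -14*s - 2*x - 20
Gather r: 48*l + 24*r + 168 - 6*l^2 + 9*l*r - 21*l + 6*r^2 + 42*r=-6*l^2 + 27*l + 6*r^2 + r*(9*l + 66) + 168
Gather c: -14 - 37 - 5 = -56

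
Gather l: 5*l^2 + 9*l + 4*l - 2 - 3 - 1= 5*l^2 + 13*l - 6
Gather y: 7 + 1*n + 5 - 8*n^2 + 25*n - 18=-8*n^2 + 26*n - 6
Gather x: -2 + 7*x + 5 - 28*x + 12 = 15 - 21*x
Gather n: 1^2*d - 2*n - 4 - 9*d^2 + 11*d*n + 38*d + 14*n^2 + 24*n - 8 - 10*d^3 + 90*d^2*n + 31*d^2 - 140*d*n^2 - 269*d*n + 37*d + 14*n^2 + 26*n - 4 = -10*d^3 + 22*d^2 + 76*d + n^2*(28 - 140*d) + n*(90*d^2 - 258*d + 48) - 16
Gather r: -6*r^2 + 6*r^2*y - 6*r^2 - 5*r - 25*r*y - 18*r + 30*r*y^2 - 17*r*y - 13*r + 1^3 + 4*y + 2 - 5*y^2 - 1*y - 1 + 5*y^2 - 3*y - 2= r^2*(6*y - 12) + r*(30*y^2 - 42*y - 36)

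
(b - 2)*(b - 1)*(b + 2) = b^3 - b^2 - 4*b + 4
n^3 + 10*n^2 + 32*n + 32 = (n + 2)*(n + 4)^2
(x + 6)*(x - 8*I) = x^2 + 6*x - 8*I*x - 48*I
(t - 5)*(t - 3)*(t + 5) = t^3 - 3*t^2 - 25*t + 75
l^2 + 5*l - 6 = (l - 1)*(l + 6)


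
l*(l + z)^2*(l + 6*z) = l^4 + 8*l^3*z + 13*l^2*z^2 + 6*l*z^3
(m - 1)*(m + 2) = m^2 + m - 2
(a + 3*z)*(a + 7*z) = a^2 + 10*a*z + 21*z^2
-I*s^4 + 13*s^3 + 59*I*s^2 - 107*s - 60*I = (s + 3*I)*(s + 4*I)*(s + 5*I)*(-I*s + 1)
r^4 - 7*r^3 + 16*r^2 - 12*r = r*(r - 3)*(r - 2)^2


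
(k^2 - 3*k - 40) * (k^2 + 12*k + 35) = k^4 + 9*k^3 - 41*k^2 - 585*k - 1400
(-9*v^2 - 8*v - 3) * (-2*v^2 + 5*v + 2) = 18*v^4 - 29*v^3 - 52*v^2 - 31*v - 6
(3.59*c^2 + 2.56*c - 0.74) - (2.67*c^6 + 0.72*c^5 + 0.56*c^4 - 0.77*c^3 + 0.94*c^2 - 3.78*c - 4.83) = -2.67*c^6 - 0.72*c^5 - 0.56*c^4 + 0.77*c^3 + 2.65*c^2 + 6.34*c + 4.09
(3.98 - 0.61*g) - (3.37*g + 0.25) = 3.73 - 3.98*g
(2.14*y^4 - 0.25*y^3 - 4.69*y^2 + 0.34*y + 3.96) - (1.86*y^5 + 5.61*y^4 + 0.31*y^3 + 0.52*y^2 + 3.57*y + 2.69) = -1.86*y^5 - 3.47*y^4 - 0.56*y^3 - 5.21*y^2 - 3.23*y + 1.27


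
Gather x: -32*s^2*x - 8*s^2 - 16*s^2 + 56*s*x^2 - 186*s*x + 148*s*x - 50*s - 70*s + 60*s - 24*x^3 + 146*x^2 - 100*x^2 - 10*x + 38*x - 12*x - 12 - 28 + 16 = -24*s^2 - 60*s - 24*x^3 + x^2*(56*s + 46) + x*(-32*s^2 - 38*s + 16) - 24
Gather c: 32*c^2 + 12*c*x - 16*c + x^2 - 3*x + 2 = 32*c^2 + c*(12*x - 16) + x^2 - 3*x + 2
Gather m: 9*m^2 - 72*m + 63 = 9*m^2 - 72*m + 63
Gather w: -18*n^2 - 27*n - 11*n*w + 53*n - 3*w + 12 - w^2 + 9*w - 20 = -18*n^2 + 26*n - w^2 + w*(6 - 11*n) - 8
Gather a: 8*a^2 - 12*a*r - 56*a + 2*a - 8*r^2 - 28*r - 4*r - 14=8*a^2 + a*(-12*r - 54) - 8*r^2 - 32*r - 14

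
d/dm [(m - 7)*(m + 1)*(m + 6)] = 3*m^2 - 43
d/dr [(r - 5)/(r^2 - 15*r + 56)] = (r^2 - 15*r - (r - 5)*(2*r - 15) + 56)/(r^2 - 15*r + 56)^2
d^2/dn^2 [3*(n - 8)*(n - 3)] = 6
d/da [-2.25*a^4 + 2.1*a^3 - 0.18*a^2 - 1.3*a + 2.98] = -9.0*a^3 + 6.3*a^2 - 0.36*a - 1.3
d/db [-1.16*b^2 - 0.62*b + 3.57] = -2.32*b - 0.62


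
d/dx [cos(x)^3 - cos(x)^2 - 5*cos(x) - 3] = (-3*cos(x)^2 + 2*cos(x) + 5)*sin(x)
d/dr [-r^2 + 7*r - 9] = 7 - 2*r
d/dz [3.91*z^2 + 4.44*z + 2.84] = 7.82*z + 4.44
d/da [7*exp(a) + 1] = 7*exp(a)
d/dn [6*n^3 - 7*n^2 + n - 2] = 18*n^2 - 14*n + 1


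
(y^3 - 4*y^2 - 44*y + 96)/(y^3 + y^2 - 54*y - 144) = (y - 2)/(y + 3)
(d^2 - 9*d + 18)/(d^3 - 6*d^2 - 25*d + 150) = (d - 3)/(d^2 - 25)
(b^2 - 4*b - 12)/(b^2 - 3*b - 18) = (b + 2)/(b + 3)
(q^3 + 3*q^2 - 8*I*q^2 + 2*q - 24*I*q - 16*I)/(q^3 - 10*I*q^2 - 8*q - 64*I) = (q^2 + 3*q + 2)/(q^2 - 2*I*q + 8)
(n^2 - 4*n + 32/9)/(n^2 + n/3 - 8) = (n - 4/3)/(n + 3)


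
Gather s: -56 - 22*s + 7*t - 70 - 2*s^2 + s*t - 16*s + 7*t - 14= -2*s^2 + s*(t - 38) + 14*t - 140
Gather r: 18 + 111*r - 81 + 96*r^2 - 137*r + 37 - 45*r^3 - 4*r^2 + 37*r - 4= -45*r^3 + 92*r^2 + 11*r - 30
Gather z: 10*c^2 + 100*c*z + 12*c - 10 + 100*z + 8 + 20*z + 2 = 10*c^2 + 12*c + z*(100*c + 120)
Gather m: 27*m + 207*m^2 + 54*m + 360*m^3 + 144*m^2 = 360*m^3 + 351*m^2 + 81*m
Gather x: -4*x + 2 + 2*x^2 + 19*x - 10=2*x^2 + 15*x - 8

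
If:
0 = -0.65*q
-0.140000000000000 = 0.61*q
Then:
No Solution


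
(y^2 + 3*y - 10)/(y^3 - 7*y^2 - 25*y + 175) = (y - 2)/(y^2 - 12*y + 35)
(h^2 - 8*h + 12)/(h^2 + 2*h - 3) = (h^2 - 8*h + 12)/(h^2 + 2*h - 3)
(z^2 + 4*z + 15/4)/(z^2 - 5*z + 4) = (z^2 + 4*z + 15/4)/(z^2 - 5*z + 4)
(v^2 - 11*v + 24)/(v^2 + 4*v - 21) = (v - 8)/(v + 7)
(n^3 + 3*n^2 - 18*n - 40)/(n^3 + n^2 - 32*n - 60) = (n - 4)/(n - 6)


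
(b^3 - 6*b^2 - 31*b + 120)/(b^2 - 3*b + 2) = (b^3 - 6*b^2 - 31*b + 120)/(b^2 - 3*b + 2)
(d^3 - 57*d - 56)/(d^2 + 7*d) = d - 7 - 8/d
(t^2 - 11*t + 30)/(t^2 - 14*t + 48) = (t - 5)/(t - 8)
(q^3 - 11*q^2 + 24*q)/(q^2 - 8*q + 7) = q*(q^2 - 11*q + 24)/(q^2 - 8*q + 7)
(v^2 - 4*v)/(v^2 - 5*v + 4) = v/(v - 1)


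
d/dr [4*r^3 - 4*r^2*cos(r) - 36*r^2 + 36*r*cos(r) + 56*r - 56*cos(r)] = 4*r^2*sin(r) + 12*r^2 - 36*r*sin(r) - 8*r*cos(r) - 72*r + 56*sin(r) + 36*cos(r) + 56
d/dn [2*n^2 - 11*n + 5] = 4*n - 11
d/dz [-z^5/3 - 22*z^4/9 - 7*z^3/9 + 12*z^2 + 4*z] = -5*z^4/3 - 88*z^3/9 - 7*z^2/3 + 24*z + 4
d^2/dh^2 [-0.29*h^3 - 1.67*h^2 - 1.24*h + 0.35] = -1.74*h - 3.34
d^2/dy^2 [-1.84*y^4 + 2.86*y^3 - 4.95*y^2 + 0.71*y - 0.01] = -22.08*y^2 + 17.16*y - 9.9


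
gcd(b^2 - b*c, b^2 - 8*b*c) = b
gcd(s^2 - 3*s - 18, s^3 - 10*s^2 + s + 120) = s + 3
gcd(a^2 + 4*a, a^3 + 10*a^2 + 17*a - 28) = a + 4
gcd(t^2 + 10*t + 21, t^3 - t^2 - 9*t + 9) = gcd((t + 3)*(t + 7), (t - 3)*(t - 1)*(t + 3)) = t + 3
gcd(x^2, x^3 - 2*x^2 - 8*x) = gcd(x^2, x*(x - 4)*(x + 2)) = x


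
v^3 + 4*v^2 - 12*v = v*(v - 2)*(v + 6)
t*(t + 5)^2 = t^3 + 10*t^2 + 25*t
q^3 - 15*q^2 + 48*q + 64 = (q - 8)^2*(q + 1)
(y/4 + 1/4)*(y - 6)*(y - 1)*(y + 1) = y^4/4 - 5*y^3/4 - 7*y^2/4 + 5*y/4 + 3/2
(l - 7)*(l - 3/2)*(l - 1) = l^3 - 19*l^2/2 + 19*l - 21/2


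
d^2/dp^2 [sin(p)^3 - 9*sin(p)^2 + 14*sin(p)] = -9*sin(p)^3 + 36*sin(p)^2 - 8*sin(p) - 18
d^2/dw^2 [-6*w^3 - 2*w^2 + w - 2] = -36*w - 4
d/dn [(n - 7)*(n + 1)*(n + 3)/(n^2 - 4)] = (n^4 + 13*n^2 + 66*n + 100)/(n^4 - 8*n^2 + 16)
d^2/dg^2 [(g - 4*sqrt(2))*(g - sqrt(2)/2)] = 2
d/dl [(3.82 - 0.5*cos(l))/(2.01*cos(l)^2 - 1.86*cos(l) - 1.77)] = (-1.005*cos(l)^2 + 15.3564*cos(l) - 7.9902)*sin(l)/(4.0401*cos(l)^4 - 7.4772*cos(l)^3 - 3.6558*cos(l)^2 + 6.5844*cos(l) + 3.1329)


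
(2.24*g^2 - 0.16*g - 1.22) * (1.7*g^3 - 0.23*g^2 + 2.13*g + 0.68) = 3.808*g^5 - 0.7872*g^4 + 2.734*g^3 + 1.463*g^2 - 2.7074*g - 0.8296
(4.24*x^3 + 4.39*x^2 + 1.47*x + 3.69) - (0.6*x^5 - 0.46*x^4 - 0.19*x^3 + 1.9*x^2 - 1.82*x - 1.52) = -0.6*x^5 + 0.46*x^4 + 4.43*x^3 + 2.49*x^2 + 3.29*x + 5.21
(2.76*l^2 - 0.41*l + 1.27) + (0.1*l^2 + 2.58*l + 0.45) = 2.86*l^2 + 2.17*l + 1.72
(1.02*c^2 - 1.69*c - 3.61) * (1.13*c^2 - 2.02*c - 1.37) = 1.1526*c^4 - 3.9701*c^3 - 2.0629*c^2 + 9.6075*c + 4.9457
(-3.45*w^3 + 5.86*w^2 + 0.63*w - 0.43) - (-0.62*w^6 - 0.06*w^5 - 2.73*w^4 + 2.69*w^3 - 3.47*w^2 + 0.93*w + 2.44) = 0.62*w^6 + 0.06*w^5 + 2.73*w^4 - 6.14*w^3 + 9.33*w^2 - 0.3*w - 2.87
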